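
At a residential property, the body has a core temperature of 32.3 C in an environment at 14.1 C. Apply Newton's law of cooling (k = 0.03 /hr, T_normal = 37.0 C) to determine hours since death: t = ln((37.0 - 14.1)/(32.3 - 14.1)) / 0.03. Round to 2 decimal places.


Using Newton's law of cooling:
t = ln((T_normal - T_ambient) / (T_body - T_ambient)) / k
T_normal - T_ambient = 22.9
T_body - T_ambient = 18.2
Ratio = 1.258242
ln(ratio) = 0.229716
t = 0.229716 / 0.03 = 7.66 hours

7.66


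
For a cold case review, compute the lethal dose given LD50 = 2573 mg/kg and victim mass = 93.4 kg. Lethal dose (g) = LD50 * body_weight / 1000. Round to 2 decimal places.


Lethal dose calculation:
Lethal dose = LD50 * body_weight / 1000
= 2573 * 93.4 / 1000
= 240318.2 / 1000
= 240.32 g

240.32


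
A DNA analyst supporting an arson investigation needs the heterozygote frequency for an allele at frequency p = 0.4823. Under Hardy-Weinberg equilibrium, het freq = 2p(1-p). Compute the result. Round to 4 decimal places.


Hardy-Weinberg heterozygote frequency:
q = 1 - p = 1 - 0.4823 = 0.5177
2pq = 2 * 0.4823 * 0.5177 = 0.4994

0.4994


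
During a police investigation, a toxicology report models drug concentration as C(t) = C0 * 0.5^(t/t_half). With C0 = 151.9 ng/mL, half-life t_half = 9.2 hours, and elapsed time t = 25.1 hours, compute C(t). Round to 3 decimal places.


Drug concentration decay:
Number of half-lives = t / t_half = 25.1 / 9.2 = 2.728261
Decay factor = 0.5^2.728261 = 0.15090777
C(t) = 151.9 * 0.15090777 = 22.923 ng/mL

22.923


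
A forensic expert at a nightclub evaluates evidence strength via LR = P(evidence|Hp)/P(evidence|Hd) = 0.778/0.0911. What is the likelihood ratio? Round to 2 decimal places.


Likelihood ratio calculation:
LR = P(E|Hp) / P(E|Hd)
LR = 0.778 / 0.0911
LR = 8.54

8.54


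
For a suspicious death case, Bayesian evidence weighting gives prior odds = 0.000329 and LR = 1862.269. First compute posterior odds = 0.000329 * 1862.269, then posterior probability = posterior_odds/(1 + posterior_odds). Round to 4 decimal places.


Bayesian evidence evaluation:
Posterior odds = prior_odds * LR = 0.000329 * 1862.269 = 0.6126865
Posterior probability = posterior_odds / (1 + posterior_odds)
= 0.6126865 / (1 + 0.6126865)
= 0.6126865 / 1.6126865
= 0.3799

0.3799


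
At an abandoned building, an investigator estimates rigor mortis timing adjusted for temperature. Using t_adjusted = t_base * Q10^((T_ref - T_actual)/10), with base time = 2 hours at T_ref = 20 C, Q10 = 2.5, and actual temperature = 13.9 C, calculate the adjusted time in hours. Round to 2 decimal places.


Rigor mortis time adjustment:
Exponent = (T_ref - T_actual) / 10 = (20 - 13.9) / 10 = 0.61
Q10 factor = 2.5^0.61 = 1.74881
t_adjusted = 2 * 1.74881 = 3.50 hours

3.50


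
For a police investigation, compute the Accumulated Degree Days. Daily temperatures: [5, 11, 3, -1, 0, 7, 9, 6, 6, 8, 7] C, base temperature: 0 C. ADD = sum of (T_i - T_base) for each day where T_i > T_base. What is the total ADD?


Computing ADD day by day:
Day 1: max(0, 5 - 0) = 5
Day 2: max(0, 11 - 0) = 11
Day 3: max(0, 3 - 0) = 3
Day 4: max(0, -1 - 0) = 0
Day 5: max(0, 0 - 0) = 0
Day 6: max(0, 7 - 0) = 7
Day 7: max(0, 9 - 0) = 9
Day 8: max(0, 6 - 0) = 6
Day 9: max(0, 6 - 0) = 6
Day 10: max(0, 8 - 0) = 8
Day 11: max(0, 7 - 0) = 7
Total ADD = 62

62


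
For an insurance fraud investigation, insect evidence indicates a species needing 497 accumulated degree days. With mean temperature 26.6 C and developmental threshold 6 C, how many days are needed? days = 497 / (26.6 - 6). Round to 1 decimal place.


Insect development time:
Effective temperature = avg_temp - T_base = 26.6 - 6 = 20.6 C
Days = ADD / effective_temp = 497 / 20.6 = 24.1 days

24.1


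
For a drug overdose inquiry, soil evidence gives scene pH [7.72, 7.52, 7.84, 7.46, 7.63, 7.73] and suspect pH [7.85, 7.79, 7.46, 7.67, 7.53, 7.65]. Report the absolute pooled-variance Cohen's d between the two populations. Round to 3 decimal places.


Pooled-variance Cohen's d for soil pH comparison:
Scene mean = 45.9 / 6 = 7.65
Suspect mean = 45.95 / 6 = 7.658333
Scene sample variance s_s^2 = 0.02016
Suspect sample variance s_c^2 = 0.022017
Pooled variance = ((n_s-1)*s_s^2 + (n_c-1)*s_c^2) / (n_s + n_c - 2) = 0.021088
Pooled SD = sqrt(0.021088) = 0.145217
Mean difference = -0.008333
|d| = |-0.008333| / 0.145217 = 0.057

0.057


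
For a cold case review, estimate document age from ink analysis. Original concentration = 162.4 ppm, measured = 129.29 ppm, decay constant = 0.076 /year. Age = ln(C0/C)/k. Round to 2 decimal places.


Document age estimation:
C0/C = 162.4 / 129.29 = 1.256091
ln(C0/C) = 0.228005
t = 0.228005 / 0.076 = 3.00 years

3.00


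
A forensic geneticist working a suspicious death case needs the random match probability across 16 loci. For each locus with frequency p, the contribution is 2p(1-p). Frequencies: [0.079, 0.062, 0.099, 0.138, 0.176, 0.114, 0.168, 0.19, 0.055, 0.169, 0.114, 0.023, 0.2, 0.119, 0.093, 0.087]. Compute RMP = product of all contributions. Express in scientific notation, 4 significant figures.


Computing RMP for 16 loci:
Locus 1: 2 * 0.079 * 0.921 = 0.145518
Locus 2: 2 * 0.062 * 0.938 = 0.116312
Locus 3: 2 * 0.099 * 0.901 = 0.178398
Locus 4: 2 * 0.138 * 0.862 = 0.237912
Locus 5: 2 * 0.176 * 0.824 = 0.290048
Locus 6: 2 * 0.114 * 0.886 = 0.202008
Locus 7: 2 * 0.168 * 0.832 = 0.279552
Locus 8: 2 * 0.19 * 0.81 = 0.3078
Locus 9: 2 * 0.055 * 0.945 = 0.10395
Locus 10: 2 * 0.169 * 0.831 = 0.280878
Locus 11: 2 * 0.114 * 0.886 = 0.202008
Locus 12: 2 * 0.023 * 0.977 = 0.044942
Locus 13: 2 * 0.2 * 0.8 = 0.32
Locus 14: 2 * 0.119 * 0.881 = 0.209678
Locus 15: 2 * 0.093 * 0.907 = 0.168702
Locus 16: 2 * 0.087 * 0.913 = 0.158862
RMP = 1.726e-12

1.726e-12


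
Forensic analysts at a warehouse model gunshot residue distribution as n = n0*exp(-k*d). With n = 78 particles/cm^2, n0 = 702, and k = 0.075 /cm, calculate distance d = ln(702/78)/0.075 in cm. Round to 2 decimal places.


GSR distance calculation:
n0/n = 702 / 78 = 9
ln(n0/n) = 2.197225
d = 2.197225 / 0.075 = 29.30 cm

29.30


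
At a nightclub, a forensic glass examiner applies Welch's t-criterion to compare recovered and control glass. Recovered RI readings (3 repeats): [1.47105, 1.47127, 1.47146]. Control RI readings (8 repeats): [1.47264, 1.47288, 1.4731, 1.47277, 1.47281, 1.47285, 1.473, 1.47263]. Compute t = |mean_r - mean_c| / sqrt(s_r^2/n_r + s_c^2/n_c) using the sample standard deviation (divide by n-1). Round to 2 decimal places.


Welch's t-criterion for glass RI comparison:
Recovered mean = sum / n_r = 4.41378 / 3 = 1.47126
Control mean = sum / n_c = 11.78268 / 8 = 1.472835
Recovered sample variance s_r^2 = 4.21e-08
Control sample variance s_c^2 = 2.63714e-08
Welch SE (unpooled) = sqrt(s_r^2/n_r + s_c^2/n_c) = sqrt(1.40333e-08 + 3.29643e-09) = sqrt(1.73297e-08) = 0.000131642
|mean_r - mean_c| = 0.001575
t = 0.001575 / 0.000131642 = 11.96

11.96


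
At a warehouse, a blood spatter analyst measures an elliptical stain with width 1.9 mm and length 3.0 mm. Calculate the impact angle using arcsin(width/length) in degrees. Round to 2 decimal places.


Blood spatter impact angle calculation:
width / length = 1.9 / 3.0 = 0.633333
angle = arcsin(0.633333)
angle = 39.30 degrees

39.30


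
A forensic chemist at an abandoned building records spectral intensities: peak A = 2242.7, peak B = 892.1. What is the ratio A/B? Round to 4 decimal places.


Spectral peak ratio:
Peak A = 2242.7 counts
Peak B = 892.1 counts
Ratio = 2242.7 / 892.1 = 2.5140

2.5140


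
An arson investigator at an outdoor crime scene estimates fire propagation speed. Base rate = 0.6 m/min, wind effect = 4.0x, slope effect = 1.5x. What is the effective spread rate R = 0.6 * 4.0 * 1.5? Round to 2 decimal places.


Fire spread rate calculation:
R = R0 * wind_factor * slope_factor
= 0.6 * 4.0 * 1.5
= 2.4 * 1.5
= 3.60 m/min

3.60


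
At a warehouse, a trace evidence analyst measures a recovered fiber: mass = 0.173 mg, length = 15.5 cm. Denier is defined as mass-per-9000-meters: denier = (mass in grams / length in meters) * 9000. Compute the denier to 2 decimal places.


Denier calculation:
Mass in grams = 0.173 mg / 1000 = 0.000173 g
Length in meters = 15.5 cm / 100 = 0.155 m
Linear density = mass / length = 0.000173 / 0.155 = 0.00111613 g/m
Denier = (g/m) * 9000 = 0.00111613 * 9000 = 10.05

10.05


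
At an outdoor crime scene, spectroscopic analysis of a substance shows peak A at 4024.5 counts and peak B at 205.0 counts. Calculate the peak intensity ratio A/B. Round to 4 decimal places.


Spectral peak ratio:
Peak A = 4024.5 counts
Peak B = 205.0 counts
Ratio = 4024.5 / 205.0 = 19.6317

19.6317


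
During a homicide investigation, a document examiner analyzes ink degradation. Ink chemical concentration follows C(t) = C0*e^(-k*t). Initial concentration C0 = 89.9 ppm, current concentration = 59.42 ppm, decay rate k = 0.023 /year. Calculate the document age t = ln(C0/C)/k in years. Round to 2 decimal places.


Document age estimation:
C0/C = 89.9 / 59.42 = 1.512959
ln(C0/C) = 0.414067
t = 0.414067 / 0.023 = 18.00 years

18.00


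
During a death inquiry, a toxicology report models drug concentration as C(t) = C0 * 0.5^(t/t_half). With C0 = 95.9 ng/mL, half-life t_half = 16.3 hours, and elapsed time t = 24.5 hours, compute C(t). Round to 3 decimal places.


Drug concentration decay:
Number of half-lives = t / t_half = 24.5 / 16.3 = 1.503067
Decay factor = 0.5^1.503067 = 0.35280258
C(t) = 95.9 * 0.35280258 = 33.834 ng/mL

33.834


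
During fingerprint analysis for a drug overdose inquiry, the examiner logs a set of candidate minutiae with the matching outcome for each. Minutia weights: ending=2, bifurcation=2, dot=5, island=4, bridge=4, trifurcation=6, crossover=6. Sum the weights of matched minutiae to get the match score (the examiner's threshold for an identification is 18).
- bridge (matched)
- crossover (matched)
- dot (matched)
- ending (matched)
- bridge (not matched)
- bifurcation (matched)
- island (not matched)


Weighted minutiae match score:
  bridge: matched, +4 (running total 4)
  crossover: matched, +6 (running total 10)
  dot: matched, +5 (running total 15)
  ending: matched, +2 (running total 17)
  bridge: not matched, +0
  bifurcation: matched, +2 (running total 19)
  island: not matched, +0
Total score = 19
Threshold = 18; verdict = identification

19


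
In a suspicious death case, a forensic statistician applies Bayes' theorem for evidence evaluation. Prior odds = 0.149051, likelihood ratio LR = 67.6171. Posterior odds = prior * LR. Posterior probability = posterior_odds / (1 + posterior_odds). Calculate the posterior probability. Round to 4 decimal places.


Bayesian evidence evaluation:
Posterior odds = prior_odds * LR = 0.149051 * 67.6171 = 10.0784
Posterior probability = posterior_odds / (1 + posterior_odds)
= 10.0784 / (1 + 10.0784)
= 10.0784 / 11.0784
= 0.9097

0.9097


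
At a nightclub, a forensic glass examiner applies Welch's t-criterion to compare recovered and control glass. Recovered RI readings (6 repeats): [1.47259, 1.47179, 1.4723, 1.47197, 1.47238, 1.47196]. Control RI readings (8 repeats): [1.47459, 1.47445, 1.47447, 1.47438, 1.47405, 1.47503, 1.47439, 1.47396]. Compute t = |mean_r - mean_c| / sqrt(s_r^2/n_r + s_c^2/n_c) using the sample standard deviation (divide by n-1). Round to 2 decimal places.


Welch's t-criterion for glass RI comparison:
Recovered mean = sum / n_r = 8.83299 / 6 = 1.472165
Control mean = sum / n_c = 11.79532 / 8 = 1.474415
Recovered sample variance s_r^2 = 9.315e-08
Control sample variance s_c^2 = 1.07886e-07
Welch SE (unpooled) = sqrt(s_r^2/n_r + s_c^2/n_c) = sqrt(1.5525e-08 + 1.34857e-08) = sqrt(2.90107e-08) = 0.000170325
|mean_r - mean_c| = 0.00225
t = 0.00225 / 0.000170325 = 13.21

13.21


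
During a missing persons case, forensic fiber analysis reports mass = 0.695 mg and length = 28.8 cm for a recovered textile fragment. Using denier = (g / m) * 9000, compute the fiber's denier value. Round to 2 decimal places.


Denier calculation:
Mass in grams = 0.695 mg / 1000 = 0.000695 g
Length in meters = 28.8 cm / 100 = 0.288 m
Linear density = mass / length = 0.000695 / 0.288 = 0.00241319 g/m
Denier = (g/m) * 9000 = 0.00241319 * 9000 = 21.72

21.72


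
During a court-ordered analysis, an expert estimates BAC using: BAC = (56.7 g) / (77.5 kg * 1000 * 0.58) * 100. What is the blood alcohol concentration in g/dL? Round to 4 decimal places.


Applying the Widmark formula:
BAC = (dose_g / (body_wt * 1000 * r)) * 100
Denominator = 77.5 * 1000 * 0.58 = 44950
BAC = (56.7 / 44950) * 100
BAC = 0.1261 g/dL

0.1261


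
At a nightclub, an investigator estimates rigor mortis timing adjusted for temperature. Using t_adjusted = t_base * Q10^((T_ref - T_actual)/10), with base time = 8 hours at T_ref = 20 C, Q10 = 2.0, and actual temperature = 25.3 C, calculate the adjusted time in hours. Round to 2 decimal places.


Rigor mortis time adjustment:
Exponent = (T_ref - T_actual) / 10 = (20 - 25.3) / 10 = -0.53
Q10 factor = 2.0^-0.53 = 0.69255
t_adjusted = 8 * 0.69255 = 5.54 hours

5.54


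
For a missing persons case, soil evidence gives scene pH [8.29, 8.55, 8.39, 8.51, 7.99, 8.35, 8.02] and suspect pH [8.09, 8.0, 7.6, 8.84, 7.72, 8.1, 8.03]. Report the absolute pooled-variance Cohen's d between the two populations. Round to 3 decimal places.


Pooled-variance Cohen's d for soil pH comparison:
Scene mean = 58.1 / 7 = 8.3
Suspect mean = 56.38 / 7 = 8.054286
Scene sample variance s_s^2 = 0.048633
Suspect sample variance s_c^2 = 0.157062
Pooled variance = ((n_s-1)*s_s^2 + (n_c-1)*s_c^2) / (n_s + n_c - 2) = 0.102848
Pooled SD = sqrt(0.102848) = 0.320699
Mean difference = 0.245714
|d| = |0.245714| / 0.320699 = 0.766

0.766


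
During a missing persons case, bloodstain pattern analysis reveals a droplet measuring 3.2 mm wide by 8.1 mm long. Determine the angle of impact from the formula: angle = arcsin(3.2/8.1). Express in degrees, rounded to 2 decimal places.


Blood spatter impact angle calculation:
width / length = 3.2 / 8.1 = 0.395062
angle = arcsin(0.395062)
angle = 23.27 degrees

23.27


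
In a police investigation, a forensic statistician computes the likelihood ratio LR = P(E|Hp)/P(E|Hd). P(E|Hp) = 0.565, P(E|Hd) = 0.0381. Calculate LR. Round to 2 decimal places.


Likelihood ratio calculation:
LR = P(E|Hp) / P(E|Hd)
LR = 0.565 / 0.0381
LR = 14.83

14.83


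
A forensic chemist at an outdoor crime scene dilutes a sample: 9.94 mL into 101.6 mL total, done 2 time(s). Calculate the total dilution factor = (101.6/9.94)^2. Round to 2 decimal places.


Dilution factor calculation:
Single dilution = V_total / V_sample = 101.6 / 9.94 ≈ 10.221328
Number of dilutions = 2
Total DF = (101.6 / 9.94)^2 (full precision, rounded at the end) = 104.48

104.48


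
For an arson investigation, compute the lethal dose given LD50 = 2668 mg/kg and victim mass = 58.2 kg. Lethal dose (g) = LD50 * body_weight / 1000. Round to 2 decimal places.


Lethal dose calculation:
Lethal dose = LD50 * body_weight / 1000
= 2668 * 58.2 / 1000
= 155277.6 / 1000
= 155.28 g

155.28


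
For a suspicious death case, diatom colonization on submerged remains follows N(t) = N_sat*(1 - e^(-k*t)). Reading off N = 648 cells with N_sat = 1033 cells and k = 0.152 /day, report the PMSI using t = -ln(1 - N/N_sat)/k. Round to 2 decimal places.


PMSI from diatom colonization curve:
N / N_sat = 648 / 1033 = 0.627299
1 - N/N_sat = 0.372701
ln(1 - N/N_sat) = -0.986979
t = -ln(1 - N/N_sat) / k = -(-0.986979) / 0.152 = 6.49 days

6.49


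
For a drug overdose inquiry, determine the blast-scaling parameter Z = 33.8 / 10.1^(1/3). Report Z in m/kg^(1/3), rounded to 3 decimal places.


Scaled distance calculation:
W^(1/3) = 10.1^(1/3) = 2.161592
Z = R / W^(1/3) = 33.8 / 2.161592
Z = 15.637 m/kg^(1/3)

15.637


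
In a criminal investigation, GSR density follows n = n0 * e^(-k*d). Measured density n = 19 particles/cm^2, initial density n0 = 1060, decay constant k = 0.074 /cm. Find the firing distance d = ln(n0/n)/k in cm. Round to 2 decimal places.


GSR distance calculation:
n0/n = 1060 / 19 = 55.789474
ln(n0/n) = 4.021585
d = 4.021585 / 0.074 = 54.35 cm

54.35


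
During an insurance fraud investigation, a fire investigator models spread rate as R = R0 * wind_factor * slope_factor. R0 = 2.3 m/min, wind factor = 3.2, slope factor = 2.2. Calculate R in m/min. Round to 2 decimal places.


Fire spread rate calculation:
R = R0 * wind_factor * slope_factor
= 2.3 * 3.2 * 2.2
= 7.36 * 2.2
= 16.19 m/min

16.19


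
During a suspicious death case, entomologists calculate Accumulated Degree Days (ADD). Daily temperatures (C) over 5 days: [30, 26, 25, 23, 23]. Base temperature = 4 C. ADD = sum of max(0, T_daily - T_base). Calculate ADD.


Computing ADD day by day:
Day 1: max(0, 30 - 4) = 26
Day 2: max(0, 26 - 4) = 22
Day 3: max(0, 25 - 4) = 21
Day 4: max(0, 23 - 4) = 19
Day 5: max(0, 23 - 4) = 19
Total ADD = 107

107


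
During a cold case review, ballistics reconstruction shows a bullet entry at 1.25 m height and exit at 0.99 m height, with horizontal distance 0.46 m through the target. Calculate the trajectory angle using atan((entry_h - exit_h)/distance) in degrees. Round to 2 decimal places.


Bullet trajectory angle:
Height difference = 1.25 - 0.99 = 0.26 m
angle = atan(0.26 / 0.46)
angle = atan(0.565217)
angle = 29.48 degrees

29.48


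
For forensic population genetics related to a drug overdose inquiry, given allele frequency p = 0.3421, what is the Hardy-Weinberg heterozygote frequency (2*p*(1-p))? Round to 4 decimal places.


Hardy-Weinberg heterozygote frequency:
q = 1 - p = 1 - 0.3421 = 0.6579
2pq = 2 * 0.3421 * 0.6579 = 0.4501

0.4501


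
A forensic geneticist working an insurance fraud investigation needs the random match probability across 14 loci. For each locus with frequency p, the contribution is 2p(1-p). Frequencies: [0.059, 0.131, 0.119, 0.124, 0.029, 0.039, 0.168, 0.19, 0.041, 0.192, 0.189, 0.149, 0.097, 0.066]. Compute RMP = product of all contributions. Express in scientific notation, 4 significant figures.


Computing RMP for 14 loci:
Locus 1: 2 * 0.059 * 0.941 = 0.111038
Locus 2: 2 * 0.131 * 0.869 = 0.227678
Locus 3: 2 * 0.119 * 0.881 = 0.209678
Locus 4: 2 * 0.124 * 0.876 = 0.217248
Locus 5: 2 * 0.029 * 0.971 = 0.056318
Locus 6: 2 * 0.039 * 0.961 = 0.074958
Locus 7: 2 * 0.168 * 0.832 = 0.279552
Locus 8: 2 * 0.19 * 0.81 = 0.3078
Locus 9: 2 * 0.041 * 0.959 = 0.078638
Locus 10: 2 * 0.192 * 0.808 = 0.310272
Locus 11: 2 * 0.189 * 0.811 = 0.306558
Locus 12: 2 * 0.149 * 0.851 = 0.253598
Locus 13: 2 * 0.097 * 0.903 = 0.175182
Locus 14: 2 * 0.066 * 0.934 = 0.123288
RMP = 1.714e-11

1.714e-11


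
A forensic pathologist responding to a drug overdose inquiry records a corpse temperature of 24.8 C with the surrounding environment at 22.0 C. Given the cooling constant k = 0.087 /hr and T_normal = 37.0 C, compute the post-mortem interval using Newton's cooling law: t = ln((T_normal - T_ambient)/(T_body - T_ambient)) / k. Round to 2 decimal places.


Using Newton's law of cooling:
t = ln((T_normal - T_ambient) / (T_body - T_ambient)) / k
T_normal - T_ambient = 15.0
T_body - T_ambient = 2.8
Ratio = 5.357143
ln(ratio) = 1.678431
t = 1.678431 / 0.087 = 19.29 hours

19.29


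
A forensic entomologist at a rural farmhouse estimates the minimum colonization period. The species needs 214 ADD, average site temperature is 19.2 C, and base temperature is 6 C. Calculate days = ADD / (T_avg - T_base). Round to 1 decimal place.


Insect development time:
Effective temperature = avg_temp - T_base = 19.2 - 6 = 13.2 C
Days = ADD / effective_temp = 214 / 13.2 = 16.2 days

16.2


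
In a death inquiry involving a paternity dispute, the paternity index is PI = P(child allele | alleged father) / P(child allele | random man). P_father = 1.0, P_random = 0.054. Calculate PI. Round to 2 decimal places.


Paternity Index calculation:
PI = P(allele|father) / P(allele|random)
PI = 1.0 / 0.054
PI = 18.52

18.52


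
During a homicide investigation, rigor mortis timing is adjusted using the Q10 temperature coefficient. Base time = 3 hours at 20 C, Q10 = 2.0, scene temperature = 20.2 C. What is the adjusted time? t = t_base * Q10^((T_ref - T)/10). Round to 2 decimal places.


Rigor mortis time adjustment:
Exponent = (T_ref - T_actual) / 10 = (20 - 20.2) / 10 = -0.02
Q10 factor = 2.0^-0.02 = 0.98623
t_adjusted = 3 * 0.98623 = 2.96 hours

2.96


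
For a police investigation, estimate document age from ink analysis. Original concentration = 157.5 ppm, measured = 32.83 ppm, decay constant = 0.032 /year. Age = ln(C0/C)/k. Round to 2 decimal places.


Document age estimation:
C0/C = 157.5 / 32.83 = 4.797441
ln(C0/C) = 1.568083
t = 1.568083 / 0.032 = 49.00 years

49.00


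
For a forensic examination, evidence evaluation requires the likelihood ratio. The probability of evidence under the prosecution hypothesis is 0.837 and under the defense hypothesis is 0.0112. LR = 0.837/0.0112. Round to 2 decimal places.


Likelihood ratio calculation:
LR = P(E|Hp) / P(E|Hd)
LR = 0.837 / 0.0112
LR = 74.73

74.73


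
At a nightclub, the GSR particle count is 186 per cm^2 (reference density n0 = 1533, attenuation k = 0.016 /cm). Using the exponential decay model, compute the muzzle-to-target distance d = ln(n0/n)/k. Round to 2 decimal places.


GSR distance calculation:
n0/n = 1533 / 186 = 8.241935
ln(n0/n) = 2.109235
d = 2.109235 / 0.016 = 131.83 cm

131.83


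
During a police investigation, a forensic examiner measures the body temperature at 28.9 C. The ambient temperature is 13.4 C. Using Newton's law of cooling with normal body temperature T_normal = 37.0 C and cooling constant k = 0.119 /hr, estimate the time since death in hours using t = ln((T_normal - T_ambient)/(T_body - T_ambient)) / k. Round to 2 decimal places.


Using Newton's law of cooling:
t = ln((T_normal - T_ambient) / (T_body - T_ambient)) / k
T_normal - T_ambient = 23.6
T_body - T_ambient = 15.5
Ratio = 1.522581
ln(ratio) = 0.420407
t = 0.420407 / 0.119 = 3.53 hours

3.53


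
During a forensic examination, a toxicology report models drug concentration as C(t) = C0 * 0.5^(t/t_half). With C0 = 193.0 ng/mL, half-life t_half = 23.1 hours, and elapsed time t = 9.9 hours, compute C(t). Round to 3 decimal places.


Drug concentration decay:
Number of half-lives = t / t_half = 9.9 / 23.1 = 0.428571
Decay factor = 0.5^0.428571 = 0.74299737
C(t) = 193.0 * 0.74299737 = 143.398 ng/mL

143.398


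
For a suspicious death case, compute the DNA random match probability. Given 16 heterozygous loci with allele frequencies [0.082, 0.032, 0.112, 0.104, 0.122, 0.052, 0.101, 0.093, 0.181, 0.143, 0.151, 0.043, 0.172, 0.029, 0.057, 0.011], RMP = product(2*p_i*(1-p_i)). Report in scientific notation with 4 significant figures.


Computing RMP for 16 loci:
Locus 1: 2 * 0.082 * 0.918 = 0.150552
Locus 2: 2 * 0.032 * 0.968 = 0.061952
Locus 3: 2 * 0.112 * 0.888 = 0.198912
Locus 4: 2 * 0.104 * 0.896 = 0.186368
Locus 5: 2 * 0.122 * 0.878 = 0.214232
Locus 6: 2 * 0.052 * 0.948 = 0.098592
Locus 7: 2 * 0.101 * 0.899 = 0.181598
Locus 8: 2 * 0.093 * 0.907 = 0.168702
Locus 9: 2 * 0.181 * 0.819 = 0.296478
Locus 10: 2 * 0.143 * 0.857 = 0.245102
Locus 11: 2 * 0.151 * 0.849 = 0.256398
Locus 12: 2 * 0.043 * 0.957 = 0.082302
Locus 13: 2 * 0.172 * 0.828 = 0.284832
Locus 14: 2 * 0.029 * 0.971 = 0.056318
Locus 15: 2 * 0.057 * 0.943 = 0.107502
Locus 16: 2 * 0.011 * 0.989 = 0.021758
RMP = 1.287e-14

1.287e-14


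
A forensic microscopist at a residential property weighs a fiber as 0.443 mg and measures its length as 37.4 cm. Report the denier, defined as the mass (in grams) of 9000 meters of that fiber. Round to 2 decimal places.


Denier calculation:
Mass in grams = 0.443 mg / 1000 = 0.000443 g
Length in meters = 37.4 cm / 100 = 0.374 m
Linear density = mass / length = 0.000443 / 0.374 = 0.00118449 g/m
Denier = (g/m) * 9000 = 0.00118449 * 9000 = 10.66

10.66


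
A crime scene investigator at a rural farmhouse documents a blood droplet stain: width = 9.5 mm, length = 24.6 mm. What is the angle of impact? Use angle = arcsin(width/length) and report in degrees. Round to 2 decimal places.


Blood spatter impact angle calculation:
width / length = 9.5 / 24.6 = 0.386179
angle = arcsin(0.386179)
angle = 22.72 degrees

22.72


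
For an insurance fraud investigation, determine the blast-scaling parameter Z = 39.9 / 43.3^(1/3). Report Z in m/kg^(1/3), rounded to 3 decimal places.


Scaled distance calculation:
W^(1/3) = 43.3^(1/3) = 3.511527
Z = R / W^(1/3) = 39.9 / 3.511527
Z = 11.363 m/kg^(1/3)

11.363


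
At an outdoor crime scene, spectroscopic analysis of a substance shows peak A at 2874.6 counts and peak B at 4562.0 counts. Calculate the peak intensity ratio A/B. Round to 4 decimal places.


Spectral peak ratio:
Peak A = 2874.6 counts
Peak B = 4562.0 counts
Ratio = 2874.6 / 4562.0 = 0.6301

0.6301


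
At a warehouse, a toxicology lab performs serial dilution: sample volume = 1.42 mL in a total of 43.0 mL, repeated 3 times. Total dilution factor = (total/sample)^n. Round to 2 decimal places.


Dilution factor calculation:
Single dilution = V_total / V_sample = 43.0 / 1.42 ≈ 30.28169
Number of dilutions = 3
Total DF = (43.0 / 1.42)^3 (full precision, rounded at the end) = 27767.73

27767.73


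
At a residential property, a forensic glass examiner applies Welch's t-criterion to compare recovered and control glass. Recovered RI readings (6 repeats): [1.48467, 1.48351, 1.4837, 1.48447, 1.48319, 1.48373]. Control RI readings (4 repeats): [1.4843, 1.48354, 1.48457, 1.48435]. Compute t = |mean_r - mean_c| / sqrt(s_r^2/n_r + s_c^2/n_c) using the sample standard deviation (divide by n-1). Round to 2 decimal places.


Welch's t-criterion for glass RI comparison:
Recovered mean = sum / n_r = 8.90327 / 6 = 1.4838783
Control mean = sum / n_c = 5.93676 / 4 = 1.48419
Recovered sample variance s_r^2 = 3.28017e-07
Control sample variance s_c^2 = 2.01533e-07
Welch SE (unpooled) = sqrt(s_r^2/n_r + s_c^2/n_c) = sqrt(5.46694e-08 + 5.03833e-08) = sqrt(1.05053e-07) = 0.000324119
|mean_r - mean_c| = 0.000311667
t = 0.000311667 / 0.000324119 = 0.96

0.96


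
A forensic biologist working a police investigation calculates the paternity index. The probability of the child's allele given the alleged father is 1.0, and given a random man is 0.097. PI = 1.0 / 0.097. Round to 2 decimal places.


Paternity Index calculation:
PI = P(allele|father) / P(allele|random)
PI = 1.0 / 0.097
PI = 10.31

10.31


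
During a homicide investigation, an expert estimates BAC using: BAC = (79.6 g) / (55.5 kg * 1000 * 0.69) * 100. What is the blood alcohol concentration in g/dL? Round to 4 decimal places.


Applying the Widmark formula:
BAC = (dose_g / (body_wt * 1000 * r)) * 100
Denominator = 55.5 * 1000 * 0.69 = 38295
BAC = (79.6 / 38295) * 100
BAC = 0.2079 g/dL

0.2079


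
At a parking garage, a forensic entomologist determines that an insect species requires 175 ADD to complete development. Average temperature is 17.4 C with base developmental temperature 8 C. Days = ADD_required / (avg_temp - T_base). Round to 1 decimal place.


Insect development time:
Effective temperature = avg_temp - T_base = 17.4 - 8 = 9.4 C
Days = ADD / effective_temp = 175 / 9.4 = 18.6 days

18.6


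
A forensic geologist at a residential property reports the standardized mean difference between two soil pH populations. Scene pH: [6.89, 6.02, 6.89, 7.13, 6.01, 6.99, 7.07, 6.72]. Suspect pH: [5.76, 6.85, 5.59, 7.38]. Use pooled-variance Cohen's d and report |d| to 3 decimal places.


Pooled-variance Cohen's d for soil pH comparison:
Scene mean = 53.72 / 8 = 6.715
Suspect mean = 25.58 / 4 = 6.395
Scene sample variance s_s^2 = 0.202171
Suspect sample variance s_c^2 = 0.742833
Pooled variance = ((n_s-1)*s_s^2 + (n_c-1)*s_c^2) / (n_s + n_c - 2) = 0.36437
Pooled SD = sqrt(0.36437) = 0.603631
Mean difference = 0.32
|d| = |0.32| / 0.603631 = 0.530

0.530


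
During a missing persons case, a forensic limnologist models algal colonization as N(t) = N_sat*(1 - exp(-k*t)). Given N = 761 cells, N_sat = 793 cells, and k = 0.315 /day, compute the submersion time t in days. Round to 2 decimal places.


PMSI from diatom colonization curve:
N / N_sat = 761 / 793 = 0.959647
1 - N/N_sat = 0.040353
ln(1 - N/N_sat) = -3.21009
t = -ln(1 - N/N_sat) / k = -(-3.21009) / 0.315 = 10.19 days

10.19


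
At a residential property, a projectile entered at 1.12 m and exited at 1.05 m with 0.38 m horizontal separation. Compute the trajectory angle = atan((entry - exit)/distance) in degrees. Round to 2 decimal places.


Bullet trajectory angle:
Height difference = 1.12 - 1.05 = 0.07 m
angle = atan(0.07 / 0.38)
angle = atan(0.184211)
angle = 10.44 degrees

10.44


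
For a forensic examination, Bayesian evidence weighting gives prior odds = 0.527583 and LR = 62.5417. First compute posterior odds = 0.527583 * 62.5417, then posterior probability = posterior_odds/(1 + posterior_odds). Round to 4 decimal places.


Bayesian evidence evaluation:
Posterior odds = prior_odds * LR = 0.527583 * 62.5417 = 32.99594
Posterior probability = posterior_odds / (1 + posterior_odds)
= 32.99594 / (1 + 32.99594)
= 32.99594 / 33.99594
= 0.9706

0.9706


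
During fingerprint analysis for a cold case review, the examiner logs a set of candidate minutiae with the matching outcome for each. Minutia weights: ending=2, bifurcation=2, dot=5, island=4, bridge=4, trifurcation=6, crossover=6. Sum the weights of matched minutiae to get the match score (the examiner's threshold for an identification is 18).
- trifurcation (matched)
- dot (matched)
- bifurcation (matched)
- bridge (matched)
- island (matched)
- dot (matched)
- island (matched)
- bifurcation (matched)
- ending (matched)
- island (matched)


Weighted minutiae match score:
  trifurcation: matched, +6 (running total 6)
  dot: matched, +5 (running total 11)
  bifurcation: matched, +2 (running total 13)
  bridge: matched, +4 (running total 17)
  island: matched, +4 (running total 21)
  dot: matched, +5 (running total 26)
  island: matched, +4 (running total 30)
  bifurcation: matched, +2 (running total 32)
  ending: matched, +2 (running total 34)
  island: matched, +4 (running total 38)
Total score = 38
Threshold = 18; verdict = identification

38


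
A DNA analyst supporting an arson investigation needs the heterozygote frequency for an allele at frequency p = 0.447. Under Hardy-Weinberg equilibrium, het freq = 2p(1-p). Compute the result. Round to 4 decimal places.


Hardy-Weinberg heterozygote frequency:
q = 1 - p = 1 - 0.447 = 0.553
2pq = 2 * 0.447 * 0.553 = 0.4944

0.4944


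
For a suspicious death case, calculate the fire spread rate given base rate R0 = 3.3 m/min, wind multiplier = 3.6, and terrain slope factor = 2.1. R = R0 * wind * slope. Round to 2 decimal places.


Fire spread rate calculation:
R = R0 * wind_factor * slope_factor
= 3.3 * 3.6 * 2.1
= 11.88 * 2.1
= 24.95 m/min

24.95


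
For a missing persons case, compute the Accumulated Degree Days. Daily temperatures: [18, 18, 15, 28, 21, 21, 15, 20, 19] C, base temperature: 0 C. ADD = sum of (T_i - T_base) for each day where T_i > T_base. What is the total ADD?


Computing ADD day by day:
Day 1: max(0, 18 - 0) = 18
Day 2: max(0, 18 - 0) = 18
Day 3: max(0, 15 - 0) = 15
Day 4: max(0, 28 - 0) = 28
Day 5: max(0, 21 - 0) = 21
Day 6: max(0, 21 - 0) = 21
Day 7: max(0, 15 - 0) = 15
Day 8: max(0, 20 - 0) = 20
Day 9: max(0, 19 - 0) = 19
Total ADD = 175

175


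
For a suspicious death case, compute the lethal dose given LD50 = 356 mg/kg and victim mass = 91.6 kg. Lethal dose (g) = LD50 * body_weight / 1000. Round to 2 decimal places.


Lethal dose calculation:
Lethal dose = LD50 * body_weight / 1000
= 356 * 91.6 / 1000
= 32609.6 / 1000
= 32.61 g

32.61


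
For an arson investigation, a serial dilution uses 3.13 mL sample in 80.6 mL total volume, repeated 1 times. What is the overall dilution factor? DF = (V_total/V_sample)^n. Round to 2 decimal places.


Dilution factor calculation:
Single dilution = V_total / V_sample = 80.6 / 3.13 ≈ 25.750799
Number of dilutions = 1
Total DF = (80.6 / 3.13)^1 (full precision, rounded at the end) = 25.75

25.75


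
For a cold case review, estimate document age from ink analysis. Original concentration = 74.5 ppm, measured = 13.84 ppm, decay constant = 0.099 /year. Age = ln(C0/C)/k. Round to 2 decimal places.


Document age estimation:
C0/C = 74.5 / 13.84 = 5.382948
ln(C0/C) = 1.683236
t = 1.683236 / 0.099 = 17.00 years

17.00


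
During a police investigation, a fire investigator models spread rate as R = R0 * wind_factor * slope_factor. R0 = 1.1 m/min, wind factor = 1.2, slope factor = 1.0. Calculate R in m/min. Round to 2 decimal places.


Fire spread rate calculation:
R = R0 * wind_factor * slope_factor
= 1.1 * 1.2 * 1.0
= 1.32 * 1.0
= 1.32 m/min

1.32


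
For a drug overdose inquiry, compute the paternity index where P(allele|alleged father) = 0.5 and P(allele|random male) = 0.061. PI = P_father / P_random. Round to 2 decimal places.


Paternity Index calculation:
PI = P(allele|father) / P(allele|random)
PI = 0.5 / 0.061
PI = 8.20

8.20


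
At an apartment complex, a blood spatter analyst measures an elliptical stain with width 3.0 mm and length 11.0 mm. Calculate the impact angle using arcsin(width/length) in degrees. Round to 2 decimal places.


Blood spatter impact angle calculation:
width / length = 3.0 / 11.0 = 0.272727
angle = arcsin(0.272727)
angle = 15.83 degrees

15.83


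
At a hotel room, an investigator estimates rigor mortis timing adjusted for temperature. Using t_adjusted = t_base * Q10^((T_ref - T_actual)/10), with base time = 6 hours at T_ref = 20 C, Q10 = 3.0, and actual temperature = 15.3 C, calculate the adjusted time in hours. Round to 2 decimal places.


Rigor mortis time adjustment:
Exponent = (T_ref - T_actual) / 10 = (20 - 15.3) / 10 = 0.47
Q10 factor = 3.0^0.47 = 1.6759
t_adjusted = 6 * 1.6759 = 10.06 hours

10.06


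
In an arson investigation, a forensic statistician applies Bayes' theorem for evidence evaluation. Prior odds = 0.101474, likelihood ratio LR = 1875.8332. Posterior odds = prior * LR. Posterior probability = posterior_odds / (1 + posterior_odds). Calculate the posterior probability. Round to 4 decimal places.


Bayesian evidence evaluation:
Posterior odds = prior_odds * LR = 0.101474 * 1875.8332 = 190.3483
Posterior probability = posterior_odds / (1 + posterior_odds)
= 190.3483 / (1 + 190.3483)
= 190.3483 / 191.3483
= 0.9948

0.9948


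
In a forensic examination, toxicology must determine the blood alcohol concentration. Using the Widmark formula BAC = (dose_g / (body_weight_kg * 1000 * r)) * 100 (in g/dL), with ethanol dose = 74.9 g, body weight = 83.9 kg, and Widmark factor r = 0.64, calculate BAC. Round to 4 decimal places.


Applying the Widmark formula:
BAC = (dose_g / (body_wt * 1000 * r)) * 100
Denominator = 83.9 * 1000 * 0.64 = 53696
BAC = (74.9 / 53696) * 100
BAC = 0.1395 g/dL

0.1395


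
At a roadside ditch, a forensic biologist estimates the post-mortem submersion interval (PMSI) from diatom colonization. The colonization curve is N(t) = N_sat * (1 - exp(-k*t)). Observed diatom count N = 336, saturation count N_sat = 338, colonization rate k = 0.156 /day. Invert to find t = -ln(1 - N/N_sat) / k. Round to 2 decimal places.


PMSI from diatom colonization curve:
N / N_sat = 336 / 338 = 0.994083
1 - N/N_sat = 0.005917
ln(1 - N/N_sat) = -5.129926
t = -ln(1 - N/N_sat) / k = -(-5.129926) / 0.156 = 32.88 days

32.88


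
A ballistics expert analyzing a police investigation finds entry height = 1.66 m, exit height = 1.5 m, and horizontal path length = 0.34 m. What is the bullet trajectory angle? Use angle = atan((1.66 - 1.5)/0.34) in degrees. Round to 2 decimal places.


Bullet trajectory angle:
Height difference = 1.66 - 1.5 = 0.16 m
angle = atan(0.16 / 0.34)
angle = atan(0.470588)
angle = 25.20 degrees

25.20


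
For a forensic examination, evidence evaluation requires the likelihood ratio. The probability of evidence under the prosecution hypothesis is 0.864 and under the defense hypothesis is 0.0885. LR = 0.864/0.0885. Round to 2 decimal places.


Likelihood ratio calculation:
LR = P(E|Hp) / P(E|Hd)
LR = 0.864 / 0.0885
LR = 9.76

9.76


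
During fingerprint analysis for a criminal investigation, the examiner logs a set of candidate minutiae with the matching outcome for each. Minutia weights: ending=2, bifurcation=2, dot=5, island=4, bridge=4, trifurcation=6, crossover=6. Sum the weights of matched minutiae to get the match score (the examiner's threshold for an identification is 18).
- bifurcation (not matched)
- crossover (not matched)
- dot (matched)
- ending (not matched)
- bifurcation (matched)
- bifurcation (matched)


Weighted minutiae match score:
  bifurcation: not matched, +0
  crossover: not matched, +0
  dot: matched, +5 (running total 5)
  ending: not matched, +0
  bifurcation: matched, +2 (running total 7)
  bifurcation: matched, +2 (running total 9)
Total score = 9
Threshold = 18; verdict = inconclusive

9


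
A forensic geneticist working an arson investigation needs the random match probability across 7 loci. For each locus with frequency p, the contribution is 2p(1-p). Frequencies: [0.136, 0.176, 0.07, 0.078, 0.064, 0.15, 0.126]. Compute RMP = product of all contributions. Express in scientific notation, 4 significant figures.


Computing RMP for 7 loci:
Locus 1: 2 * 0.136 * 0.864 = 0.235008
Locus 2: 2 * 0.176 * 0.824 = 0.290048
Locus 3: 2 * 0.07 * 0.93 = 0.1302
Locus 4: 2 * 0.078 * 0.922 = 0.143832
Locus 5: 2 * 0.064 * 0.936 = 0.119808
Locus 6: 2 * 0.15 * 0.85 = 0.255
Locus 7: 2 * 0.126 * 0.874 = 0.220248
RMP = 8.589e-06

8.589e-06


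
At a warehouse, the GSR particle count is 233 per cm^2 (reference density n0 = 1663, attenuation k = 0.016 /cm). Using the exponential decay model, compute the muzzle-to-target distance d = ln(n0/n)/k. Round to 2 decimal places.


GSR distance calculation:
n0/n = 1663 / 233 = 7.137339
ln(n0/n) = 1.96534
d = 1.96534 / 0.016 = 122.83 cm

122.83


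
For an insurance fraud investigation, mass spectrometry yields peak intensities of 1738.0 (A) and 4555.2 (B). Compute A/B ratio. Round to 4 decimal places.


Spectral peak ratio:
Peak A = 1738.0 counts
Peak B = 4555.2 counts
Ratio = 1738.0 / 4555.2 = 0.3815

0.3815


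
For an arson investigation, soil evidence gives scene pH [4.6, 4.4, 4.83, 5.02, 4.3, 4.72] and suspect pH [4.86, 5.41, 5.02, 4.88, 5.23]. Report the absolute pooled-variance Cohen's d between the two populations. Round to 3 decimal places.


Pooled-variance Cohen's d for soil pH comparison:
Scene mean = 27.87 / 6 = 4.645
Suspect mean = 25.4 / 5 = 5.08
Scene sample variance s_s^2 = 0.07231
Suspect sample variance s_c^2 = 0.05585
Pooled variance = ((n_s-1)*s_s^2 + (n_c-1)*s_c^2) / (n_s + n_c - 2) = 0.064994
Pooled SD = sqrt(0.064994) = 0.254939
Mean difference = -0.435
|d| = |-0.435| / 0.254939 = 1.706

1.706


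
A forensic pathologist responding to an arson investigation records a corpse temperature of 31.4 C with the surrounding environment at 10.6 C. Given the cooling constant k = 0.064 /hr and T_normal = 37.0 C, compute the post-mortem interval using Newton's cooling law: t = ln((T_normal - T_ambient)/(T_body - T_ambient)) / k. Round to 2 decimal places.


Using Newton's law of cooling:
t = ln((T_normal - T_ambient) / (T_body - T_ambient)) / k
T_normal - T_ambient = 26.4
T_body - T_ambient = 20.8
Ratio = 1.269231
ln(ratio) = 0.238411
t = 0.238411 / 0.064 = 3.73 hours

3.73


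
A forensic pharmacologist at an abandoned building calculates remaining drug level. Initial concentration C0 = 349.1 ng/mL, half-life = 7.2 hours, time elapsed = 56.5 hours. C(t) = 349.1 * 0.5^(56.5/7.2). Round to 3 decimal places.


Drug concentration decay:
Number of half-lives = t / t_half = 56.5 / 7.2 = 7.847222
Decay factor = 0.5^7.847222 = 0.00434261
C(t) = 349.1 * 0.00434261 = 1.516 ng/mL

1.516
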